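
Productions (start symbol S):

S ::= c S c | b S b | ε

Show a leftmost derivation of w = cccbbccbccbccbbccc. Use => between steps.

S => cSc   [S ::= c S c]
cSc => ccScc   [S ::= c S c]
ccScc => cccSccc   [S ::= c S c]
cccSccc => cccbSbccc   [S ::= b S b]
cccbSbccc => cccbbSbbccc   [S ::= b S b]
cccbbSbbccc => cccbbcScbbccc   [S ::= c S c]
cccbbcScbbccc => cccbbccSccbbccc   [S ::= c S c]
cccbbccSccbbccc => cccbbccbSbccbbccc   [S ::= b S b]
cccbbccbSbccbbccc => cccbbccbcScbccbbccc   [S ::= c S c]
cccbbccbcScbccbbccc => cccbbccbccbccbbccc   [S ::= ε]

S => cSc => ccScc => cccSccc => cccbSbccc => cccbbSbbccc => cccbbcScbbccc => cccbbccSccbbccc => cccbbccbSbccbbccc => cccbbccbcScbccbbccc => cccbbccbccbccbbccc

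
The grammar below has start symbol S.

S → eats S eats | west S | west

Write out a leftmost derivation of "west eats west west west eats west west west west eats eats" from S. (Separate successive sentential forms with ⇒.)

S ⇒ west S   [S → west S]
west S ⇒ west eats S eats   [S → eats S eats]
west eats S eats ⇒ west eats west S eats   [S → west S]
west eats west S eats ⇒ west eats west west S eats   [S → west S]
west eats west west S eats ⇒ west eats west west west S eats   [S → west S]
west eats west west west S eats ⇒ west eats west west west eats S eats eats   [S → eats S eats]
west eats west west west eats S eats eats ⇒ west eats west west west eats west S eats eats   [S → west S]
west eats west west west eats west S eats eats ⇒ west eats west west west eats west west S eats eats   [S → west S]
west eats west west west eats west west S eats eats ⇒ west eats west west west eats west west west S eats eats   [S → west S]
west eats west west west eats west west west S eats eats ⇒ west eats west west west eats west west west west eats eats   [S → west]

S ⇒ west S ⇒ west eats S eats ⇒ west eats west S eats ⇒ west eats west west S eats ⇒ west eats west west west S eats ⇒ west eats west west west eats S eats eats ⇒ west eats west west west eats west S eats eats ⇒ west eats west west west eats west west S eats eats ⇒ west eats west west west eats west west west S eats eats ⇒ west eats west west west eats west west west west eats eats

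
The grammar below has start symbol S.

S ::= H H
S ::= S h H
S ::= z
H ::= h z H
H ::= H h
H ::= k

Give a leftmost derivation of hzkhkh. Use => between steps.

S => HH => HhH => hzHhH => hzkhH => hzkhHh => hzkhkh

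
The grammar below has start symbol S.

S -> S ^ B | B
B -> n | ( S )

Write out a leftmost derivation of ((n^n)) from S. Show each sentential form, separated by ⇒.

S ⇒ B   [S -> B]
B ⇒ (S)   [B -> ( S )]
(S) ⇒ (B)   [S -> B]
(B) ⇒ ((S))   [B -> ( S )]
((S)) ⇒ ((S^B))   [S -> S ^ B]
((S^B)) ⇒ ((B^B))   [S -> B]
((B^B)) ⇒ ((n^B))   [B -> n]
((n^B)) ⇒ ((n^n))   [B -> n]

S⇒B⇒(S)⇒(B)⇒((S))⇒((S^B))⇒((B^B))⇒((n^B))⇒((n^n))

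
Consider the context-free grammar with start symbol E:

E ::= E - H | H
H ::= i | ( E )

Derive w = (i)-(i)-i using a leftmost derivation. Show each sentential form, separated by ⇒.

E⇒E-H⇒E-H-H⇒H-H-H⇒(E)-H-H⇒(H)-H-H⇒(i)-H-H⇒(i)-(E)-H⇒(i)-(H)-H⇒(i)-(i)-H⇒(i)-(i)-i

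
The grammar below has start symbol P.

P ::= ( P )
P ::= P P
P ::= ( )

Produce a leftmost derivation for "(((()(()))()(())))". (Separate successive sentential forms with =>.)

P => (P) => ((P)) => ((PP)) => (((P)P)) => (((PP)P)) => (((()P)P)) => (((()(P))P)) => (((()(()))P)) => (((()(()))PP)) => (((()(()))()P)) => (((()(()))()(P))) => (((()(()))()(())))

P => (P)   [P ::= ( P )]
(P) => ((P))   [P ::= ( P )]
((P)) => ((PP))   [P ::= P P]
((PP)) => (((P)P))   [P ::= ( P )]
(((P)P)) => (((PP)P))   [P ::= P P]
(((PP)P)) => (((()P)P))   [P ::= ( )]
(((()P)P)) => (((()(P))P))   [P ::= ( P )]
(((()(P))P)) => (((()(()))P))   [P ::= ( )]
(((()(()))P)) => (((()(()))PP))   [P ::= P P]
(((()(()))PP)) => (((()(()))()P))   [P ::= ( )]
(((()(()))()P)) => (((()(()))()(P)))   [P ::= ( P )]
(((()(()))()(P))) => (((()(()))()(())))   [P ::= ( )]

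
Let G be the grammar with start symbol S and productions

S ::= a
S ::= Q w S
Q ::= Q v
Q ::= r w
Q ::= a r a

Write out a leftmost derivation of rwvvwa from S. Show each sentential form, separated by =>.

S => QwS => QvwS => QvvwS => rwvvwS => rwvvwa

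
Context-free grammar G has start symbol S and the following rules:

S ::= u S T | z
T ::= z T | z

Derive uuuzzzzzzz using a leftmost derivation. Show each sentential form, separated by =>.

S=>uST=>uuSTT=>uuuSTTT=>uuuzTTT=>uuuzzTTT=>uuuzzzTT=>uuuzzzzTT=>uuuzzzzzTT=>uuuzzzzzzT=>uuuzzzzzzz

S => uST   [S ::= u S T]
uST => uuSTT   [S ::= u S T]
uuSTT => uuuSTTT   [S ::= u S T]
uuuSTTT => uuuzTTT   [S ::= z]
uuuzTTT => uuuzzTTT   [T ::= z T]
uuuzzTTT => uuuzzzTT   [T ::= z]
uuuzzzTT => uuuzzzzTT   [T ::= z T]
uuuzzzzTT => uuuzzzzzTT   [T ::= z T]
uuuzzzzzTT => uuuzzzzzzT   [T ::= z]
uuuzzzzzzT => uuuzzzzzzz   [T ::= z]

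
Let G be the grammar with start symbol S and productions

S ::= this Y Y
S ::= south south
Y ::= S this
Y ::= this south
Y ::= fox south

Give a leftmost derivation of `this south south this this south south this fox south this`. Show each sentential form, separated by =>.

S => this Y Y   [S ::= this Y Y]
this Y Y => this S this Y   [Y ::= S this]
this S this Y => this south south this Y   [S ::= south south]
this south south this Y => this south south this S this   [Y ::= S this]
this south south this S this => this south south this this Y Y this   [S ::= this Y Y]
this south south this this Y Y this => this south south this this S this Y this   [Y ::= S this]
this south south this this S this Y this => this south south this this south south this Y this   [S ::= south south]
this south south this this south south this Y this => this south south this this south south this fox south this   [Y ::= fox south]

S => this Y Y => this S this Y => this south south this Y => this south south this S this => this south south this this Y Y this => this south south this this S this Y this => this south south this this south south this Y this => this south south this this south south this fox south this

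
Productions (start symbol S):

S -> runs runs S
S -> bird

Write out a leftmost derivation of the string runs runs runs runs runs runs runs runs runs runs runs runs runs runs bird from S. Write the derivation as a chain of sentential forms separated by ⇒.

S ⇒ runs runs S   [S -> runs runs S]
runs runs S ⇒ runs runs runs runs S   [S -> runs runs S]
runs runs runs runs S ⇒ runs runs runs runs runs runs S   [S -> runs runs S]
runs runs runs runs runs runs S ⇒ runs runs runs runs runs runs runs runs S   [S -> runs runs S]
runs runs runs runs runs runs runs runs S ⇒ runs runs runs runs runs runs runs runs runs runs S   [S -> runs runs S]
runs runs runs runs runs runs runs runs runs runs S ⇒ runs runs runs runs runs runs runs runs runs runs runs runs S   [S -> runs runs S]
runs runs runs runs runs runs runs runs runs runs runs runs S ⇒ runs runs runs runs runs runs runs runs runs runs runs runs runs runs S   [S -> runs runs S]
runs runs runs runs runs runs runs runs runs runs runs runs runs runs S ⇒ runs runs runs runs runs runs runs runs runs runs runs runs runs runs bird   [S -> bird]

S ⇒ runs runs S ⇒ runs runs runs runs S ⇒ runs runs runs runs runs runs S ⇒ runs runs runs runs runs runs runs runs S ⇒ runs runs runs runs runs runs runs runs runs runs S ⇒ runs runs runs runs runs runs runs runs runs runs runs runs S ⇒ runs runs runs runs runs runs runs runs runs runs runs runs runs runs S ⇒ runs runs runs runs runs runs runs runs runs runs runs runs runs runs bird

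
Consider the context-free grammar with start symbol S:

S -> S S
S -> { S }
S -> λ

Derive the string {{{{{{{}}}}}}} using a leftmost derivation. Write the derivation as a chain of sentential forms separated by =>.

S=>{S}=>{SS}=>{SSS}=>{{S}SS}=>{{{S}}SS}=>{{{{S}}}SS}=>{{{{{S}}}}SS}=>{{{{{{S}}}}}SS}=>{{{{{{{S}}}}}}SS}=>{{{{{{{}}}}}}SS}=>{{{{{{{}}}}}}S}=>{{{{{{{}}}}}}}

S => {S}   [S -> { S }]
{S} => {SS}   [S -> S S]
{SS} => {SSS}   [S -> S S]
{SSS} => {{S}SS}   [S -> { S }]
{{S}SS} => {{{S}}SS}   [S -> { S }]
{{{S}}SS} => {{{{S}}}SS}   [S -> { S }]
{{{{S}}}SS} => {{{{{S}}}}SS}   [S -> { S }]
{{{{{S}}}}SS} => {{{{{{S}}}}}SS}   [S -> { S }]
{{{{{{S}}}}}SS} => {{{{{{{S}}}}}}SS}   [S -> { S }]
{{{{{{{S}}}}}}SS} => {{{{{{{}}}}}}SS}   [S -> λ]
{{{{{{{}}}}}}SS} => {{{{{{{}}}}}}S}   [S -> λ]
{{{{{{{}}}}}}S} => {{{{{{{}}}}}}}   [S -> λ]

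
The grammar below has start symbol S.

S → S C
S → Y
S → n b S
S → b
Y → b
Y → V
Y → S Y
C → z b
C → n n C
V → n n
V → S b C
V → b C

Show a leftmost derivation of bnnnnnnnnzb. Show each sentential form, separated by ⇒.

S ⇒ SC   [S → S C]
SC ⇒ YC   [S → Y]
YC ⇒ bC   [Y → b]
bC ⇒ bnnC   [C → n n C]
bnnC ⇒ bnnnnC   [C → n n C]
bnnnnC ⇒ bnnnnnnC   [C → n n C]
bnnnnnnC ⇒ bnnnnnnnnC   [C → n n C]
bnnnnnnnnC ⇒ bnnnnnnnnzb   [C → z b]

S ⇒ SC ⇒ YC ⇒ bC ⇒ bnnC ⇒ bnnnnC ⇒ bnnnnnnC ⇒ bnnnnnnnnC ⇒ bnnnnnnnnzb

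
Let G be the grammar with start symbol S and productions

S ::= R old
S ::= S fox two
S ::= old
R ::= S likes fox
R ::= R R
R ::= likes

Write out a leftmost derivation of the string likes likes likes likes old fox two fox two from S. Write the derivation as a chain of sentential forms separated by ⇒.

S ⇒ S fox two ⇒ S fox two fox two ⇒ R old fox two fox two ⇒ R R old fox two fox two ⇒ likes R old fox two fox two ⇒ likes R R old fox two fox two ⇒ likes likes R old fox two fox two ⇒ likes likes R R old fox two fox two ⇒ likes likes likes R old fox two fox two ⇒ likes likes likes likes old fox two fox two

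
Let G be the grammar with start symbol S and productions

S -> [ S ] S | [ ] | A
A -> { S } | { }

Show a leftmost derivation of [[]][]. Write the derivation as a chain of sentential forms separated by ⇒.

S ⇒ [S]S ⇒ [[]]S ⇒ [[]][]

S ⇒ [S]S   [S -> [ S ] S]
[S]S ⇒ [[]]S   [S -> [ ]]
[[]]S ⇒ [[]][]   [S -> [ ]]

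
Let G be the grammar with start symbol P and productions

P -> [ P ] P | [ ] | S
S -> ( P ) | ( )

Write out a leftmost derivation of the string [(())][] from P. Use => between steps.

P => [P]P   [P -> [ P ] P]
[P]P => [S]P   [P -> S]
[S]P => [(P)]P   [S -> ( P )]
[(P)]P => [(S)]P   [P -> S]
[(S)]P => [(())]P   [S -> ( )]
[(())]P => [(())][]   [P -> [ ]]

P => [P]P => [S]P => [(P)]P => [(S)]P => [(())]P => [(())][]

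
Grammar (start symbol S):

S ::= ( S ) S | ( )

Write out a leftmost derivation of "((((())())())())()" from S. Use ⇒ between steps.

S ⇒ (S)S ⇒ ((S)S)S ⇒ (((S)S)S)S ⇒ ((((S)S)S)S)S ⇒ ((((())S)S)S)S ⇒ ((((())())S)S)S ⇒ ((((())())())S)S ⇒ ((((())())())())S ⇒ ((((())())())())()

S ⇒ (S)S   [S ::= ( S ) S]
(S)S ⇒ ((S)S)S   [S ::= ( S ) S]
((S)S)S ⇒ (((S)S)S)S   [S ::= ( S ) S]
(((S)S)S)S ⇒ ((((S)S)S)S)S   [S ::= ( S ) S]
((((S)S)S)S)S ⇒ ((((())S)S)S)S   [S ::= ( )]
((((())S)S)S)S ⇒ ((((())())S)S)S   [S ::= ( )]
((((())())S)S)S ⇒ ((((())())())S)S   [S ::= ( )]
((((())())())S)S ⇒ ((((())())())())S   [S ::= ( )]
((((())())())())S ⇒ ((((())())())())()   [S ::= ( )]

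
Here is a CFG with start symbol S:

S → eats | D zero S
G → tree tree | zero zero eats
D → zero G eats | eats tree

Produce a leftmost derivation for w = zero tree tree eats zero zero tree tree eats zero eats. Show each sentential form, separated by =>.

S => D zero S => zero G eats zero S => zero tree tree eats zero S => zero tree tree eats zero D zero S => zero tree tree eats zero zero G eats zero S => zero tree tree eats zero zero tree tree eats zero S => zero tree tree eats zero zero tree tree eats zero eats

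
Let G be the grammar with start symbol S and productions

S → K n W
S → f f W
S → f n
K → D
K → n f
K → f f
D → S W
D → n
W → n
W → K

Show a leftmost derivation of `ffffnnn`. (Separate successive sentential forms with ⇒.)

S ⇒ ffW   [S → f f W]
ffW ⇒ ffK   [W → K]
ffK ⇒ ffD   [K → D]
ffD ⇒ ffSW   [D → S W]
ffSW ⇒ ffKnWW   [S → K n W]
ffKnWW ⇒ ffffnWW   [K → f f]
ffffnWW ⇒ ffffnKW   [W → K]
ffffnKW ⇒ ffffnDW   [K → D]
ffffnDW ⇒ ffffnnW   [D → n]
ffffnnW ⇒ ffffnnn   [W → n]

S ⇒ ffW ⇒ ffK ⇒ ffD ⇒ ffSW ⇒ ffKnWW ⇒ ffffnWW ⇒ ffffnKW ⇒ ffffnDW ⇒ ffffnnW ⇒ ffffnnn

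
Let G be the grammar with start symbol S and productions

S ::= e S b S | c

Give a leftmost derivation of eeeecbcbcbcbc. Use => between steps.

S => eSbS => eeSbSbS => eeeSbSbSbS => eeeeSbSbSbSbS => eeeecbSbSbSbS => eeeecbcbSbSbS => eeeecbcbcbSbS => eeeecbcbcbcbS => eeeecbcbcbcbc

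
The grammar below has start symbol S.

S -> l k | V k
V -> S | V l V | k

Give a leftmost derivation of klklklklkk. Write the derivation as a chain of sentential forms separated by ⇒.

S ⇒ Vk   [S -> V k]
Vk ⇒ VlVk   [V -> V l V]
VlVk ⇒ VlVlVk   [V -> V l V]
VlVlVk ⇒ VlVlVlVk   [V -> V l V]
VlVlVlVk ⇒ klVlVlVk   [V -> k]
klVlVlVk ⇒ klklVlVk   [V -> k]
klklVlVk ⇒ klklVlVlVk   [V -> V l V]
klklVlVlVk ⇒ klklklVlVk   [V -> k]
klklklVlVk ⇒ klklklklVk   [V -> k]
klklklklVk ⇒ klklklklkk   [V -> k]

S⇒Vk⇒VlVk⇒VlVlVk⇒VlVlVlVk⇒klVlVlVk⇒klklVlVk⇒klklVlVlVk⇒klklklVlVk⇒klklklklVk⇒klklklklkk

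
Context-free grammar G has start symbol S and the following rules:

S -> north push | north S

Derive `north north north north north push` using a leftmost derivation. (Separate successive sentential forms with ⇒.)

S ⇒ north S ⇒ north north S ⇒ north north north S ⇒ north north north north S ⇒ north north north north north push

S ⇒ north S   [S -> north S]
north S ⇒ north north S   [S -> north S]
north north S ⇒ north north north S   [S -> north S]
north north north S ⇒ north north north north S   [S -> north S]
north north north north S ⇒ north north north north north push   [S -> north push]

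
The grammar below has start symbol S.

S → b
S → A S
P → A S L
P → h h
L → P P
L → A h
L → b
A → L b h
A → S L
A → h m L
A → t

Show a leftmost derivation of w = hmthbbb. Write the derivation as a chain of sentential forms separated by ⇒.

S ⇒ AS ⇒ SLS ⇒ ASLS ⇒ hmLSLS ⇒ hmAhSLS ⇒ hmthSLS ⇒ hmthbLS ⇒ hmthbbS ⇒ hmthbbb

S ⇒ AS   [S → A S]
AS ⇒ SLS   [A → S L]
SLS ⇒ ASLS   [S → A S]
ASLS ⇒ hmLSLS   [A → h m L]
hmLSLS ⇒ hmAhSLS   [L → A h]
hmAhSLS ⇒ hmthSLS   [A → t]
hmthSLS ⇒ hmthbLS   [S → b]
hmthbLS ⇒ hmthbbS   [L → b]
hmthbbS ⇒ hmthbbb   [S → b]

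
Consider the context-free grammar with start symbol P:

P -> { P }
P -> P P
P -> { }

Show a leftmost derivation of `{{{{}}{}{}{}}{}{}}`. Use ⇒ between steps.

P ⇒ {P}   [P -> { P }]
{P} ⇒ {PP}   [P -> P P]
{PP} ⇒ {PPP}   [P -> P P]
{PPP} ⇒ {{P}PP}   [P -> { P }]
{{P}PP} ⇒ {{PP}PP}   [P -> P P]
{{PP}PP} ⇒ {{PPP}PP}   [P -> P P]
{{PPP}PP} ⇒ {{{P}PP}PP}   [P -> { P }]
{{{P}PP}PP} ⇒ {{{{}}PP}PP}   [P -> { }]
{{{{}}PP}PP} ⇒ {{{{}}PPP}PP}   [P -> P P]
{{{{}}PPP}PP} ⇒ {{{{}}{}PP}PP}   [P -> { }]
{{{{}}{}PP}PP} ⇒ {{{{}}{}{}P}PP}   [P -> { }]
{{{{}}{}{}P}PP} ⇒ {{{{}}{}{}{}}PP}   [P -> { }]
{{{{}}{}{}{}}PP} ⇒ {{{{}}{}{}{}}{}P}   [P -> { }]
{{{{}}{}{}{}}{}P} ⇒ {{{{}}{}{}{}}{}{}}   [P -> { }]

P ⇒ {P} ⇒ {PP} ⇒ {PPP} ⇒ {{P}PP} ⇒ {{PP}PP} ⇒ {{PPP}PP} ⇒ {{{P}PP}PP} ⇒ {{{{}}PP}PP} ⇒ {{{{}}PPP}PP} ⇒ {{{{}}{}PP}PP} ⇒ {{{{}}{}{}P}PP} ⇒ {{{{}}{}{}{}}PP} ⇒ {{{{}}{}{}{}}{}P} ⇒ {{{{}}{}{}{}}{}{}}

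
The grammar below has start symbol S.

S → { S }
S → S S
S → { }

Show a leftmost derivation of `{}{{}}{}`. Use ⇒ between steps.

S ⇒ SS ⇒ {}S ⇒ {}SS ⇒ {}{S}S ⇒ {}{{}}S ⇒ {}{{}}{}

S ⇒ SS   [S → S S]
SS ⇒ {}S   [S → { }]
{}S ⇒ {}SS   [S → S S]
{}SS ⇒ {}{S}S   [S → { S }]
{}{S}S ⇒ {}{{}}S   [S → { }]
{}{{}}S ⇒ {}{{}}{}   [S → { }]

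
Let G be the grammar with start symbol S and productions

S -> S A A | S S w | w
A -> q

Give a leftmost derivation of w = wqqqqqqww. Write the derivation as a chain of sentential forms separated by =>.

S => SSw => SAASw => SAAAASw => SAAAAAASw => wAAAAAASw => wqAAAAASw => wqqAAAASw => wqqqAAASw => wqqqqAASw => wqqqqqASw => wqqqqqqSw => wqqqqqqww

S => SSw   [S -> S S w]
SSw => SAASw   [S -> S A A]
SAASw => SAAAASw   [S -> S A A]
SAAAASw => SAAAAAASw   [S -> S A A]
SAAAAAASw => wAAAAAASw   [S -> w]
wAAAAAASw => wqAAAAASw   [A -> q]
wqAAAAASw => wqqAAAASw   [A -> q]
wqqAAAASw => wqqqAAASw   [A -> q]
wqqqAAASw => wqqqqAASw   [A -> q]
wqqqqAASw => wqqqqqASw   [A -> q]
wqqqqqASw => wqqqqqqSw   [A -> q]
wqqqqqqSw => wqqqqqqww   [S -> w]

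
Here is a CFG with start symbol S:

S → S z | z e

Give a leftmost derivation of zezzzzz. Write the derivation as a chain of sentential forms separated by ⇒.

S ⇒ Sz ⇒ Szz ⇒ Szzz ⇒ Szzzz ⇒ Szzzzz ⇒ zezzzzz

S ⇒ Sz   [S → S z]
Sz ⇒ Szz   [S → S z]
Szz ⇒ Szzz   [S → S z]
Szzz ⇒ Szzzz   [S → S z]
Szzzz ⇒ Szzzzz   [S → S z]
Szzzzz ⇒ zezzzzz   [S → z e]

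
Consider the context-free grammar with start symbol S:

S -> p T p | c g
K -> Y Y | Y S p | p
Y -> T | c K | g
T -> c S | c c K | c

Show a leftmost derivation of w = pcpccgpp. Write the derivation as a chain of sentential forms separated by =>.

S => pTp => pcSp => pcpTpp => pcpcSpp => pcpccgpp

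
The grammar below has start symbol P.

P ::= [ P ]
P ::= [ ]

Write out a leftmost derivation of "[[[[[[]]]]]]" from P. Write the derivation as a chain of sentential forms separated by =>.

P => [P]   [P ::= [ P ]]
[P] => [[P]]   [P ::= [ P ]]
[[P]] => [[[P]]]   [P ::= [ P ]]
[[[P]]] => [[[[P]]]]   [P ::= [ P ]]
[[[[P]]]] => [[[[[P]]]]]   [P ::= [ P ]]
[[[[[P]]]]] => [[[[[[]]]]]]   [P ::= [ ]]

P=>[P]=>[[P]]=>[[[P]]]=>[[[[P]]]]=>[[[[[P]]]]]=>[[[[[[]]]]]]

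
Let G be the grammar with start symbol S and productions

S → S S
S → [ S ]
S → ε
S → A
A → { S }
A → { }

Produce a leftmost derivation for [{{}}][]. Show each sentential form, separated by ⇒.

S ⇒ SS ⇒ [S]S ⇒ [SS]S ⇒ [AS]S ⇒ [{S}S]S ⇒ [{A}S]S ⇒ [{{}}S]S ⇒ [{{}}]S ⇒ [{{}}][S] ⇒ [{{}}][]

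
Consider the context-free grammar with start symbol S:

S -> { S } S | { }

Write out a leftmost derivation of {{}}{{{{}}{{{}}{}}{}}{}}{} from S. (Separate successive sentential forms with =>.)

S=>{S}S=>{{}}S=>{{}}{S}S=>{{}}{{S}S}S=>{{}}{{{S}S}S}S=>{{}}{{{{}}S}S}S=>{{}}{{{{}}{S}S}S}S=>{{}}{{{{}}{{S}S}S}S}S=>{{}}{{{{}}{{{}}S}S}S}S=>{{}}{{{{}}{{{}}{}}S}S}S=>{{}}{{{{}}{{{}}{}}{}}S}S=>{{}}{{{{}}{{{}}{}}{}}{}}S=>{{}}{{{{}}{{{}}{}}{}}{}}{}

S => {S}S   [S -> { S } S]
{S}S => {{}}S   [S -> { }]
{{}}S => {{}}{S}S   [S -> { S } S]
{{}}{S}S => {{}}{{S}S}S   [S -> { S } S]
{{}}{{S}S}S => {{}}{{{S}S}S}S   [S -> { S } S]
{{}}{{{S}S}S}S => {{}}{{{{}}S}S}S   [S -> { }]
{{}}{{{{}}S}S}S => {{}}{{{{}}{S}S}S}S   [S -> { S } S]
{{}}{{{{}}{S}S}S}S => {{}}{{{{}}{{S}S}S}S}S   [S -> { S } S]
{{}}{{{{}}{{S}S}S}S}S => {{}}{{{{}}{{{}}S}S}S}S   [S -> { }]
{{}}{{{{}}{{{}}S}S}S}S => {{}}{{{{}}{{{}}{}}S}S}S   [S -> { }]
{{}}{{{{}}{{{}}{}}S}S}S => {{}}{{{{}}{{{}}{}}{}}S}S   [S -> { }]
{{}}{{{{}}{{{}}{}}{}}S}S => {{}}{{{{}}{{{}}{}}{}}{}}S   [S -> { }]
{{}}{{{{}}{{{}}{}}{}}{}}S => {{}}{{{{}}{{{}}{}}{}}{}}{}   [S -> { }]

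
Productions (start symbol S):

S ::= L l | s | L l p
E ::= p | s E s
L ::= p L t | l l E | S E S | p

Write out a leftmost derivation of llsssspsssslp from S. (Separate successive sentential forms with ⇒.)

S ⇒ Llp ⇒ llElp ⇒ llsEslp ⇒ llssEsslp ⇒ llsssEssslp ⇒ llssssEsssslp ⇒ llsssspsssslp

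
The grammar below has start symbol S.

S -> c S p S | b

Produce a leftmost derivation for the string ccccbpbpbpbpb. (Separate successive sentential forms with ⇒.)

S ⇒ cSpS ⇒ ccSpSpS ⇒ cccSpSpSpS ⇒ ccccSpSpSpSpS ⇒ ccccbpSpSpSpS ⇒ ccccbpbpSpSpS ⇒ ccccbpbpbpSpS ⇒ ccccbpbpbpbpS ⇒ ccccbpbpbpbpb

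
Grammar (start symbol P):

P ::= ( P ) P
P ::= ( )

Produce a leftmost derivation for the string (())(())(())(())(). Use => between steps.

P => (P)P => (())P => (())(P)P => (())(())P => (())(())(P)P => (())(())(())P => (())(())(())(P)P => (())(())(())(())P => (())(())(())(())()

P => (P)P   [P ::= ( P ) P]
(P)P => (())P   [P ::= ( )]
(())P => (())(P)P   [P ::= ( P ) P]
(())(P)P => (())(())P   [P ::= ( )]
(())(())P => (())(())(P)P   [P ::= ( P ) P]
(())(())(P)P => (())(())(())P   [P ::= ( )]
(())(())(())P => (())(())(())(P)P   [P ::= ( P ) P]
(())(())(())(P)P => (())(())(())(())P   [P ::= ( )]
(())(())(())(())P => (())(())(())(())()   [P ::= ( )]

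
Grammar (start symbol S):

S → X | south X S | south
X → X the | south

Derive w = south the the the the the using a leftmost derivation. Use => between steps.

S => X   [S → X]
X => X the   [X → X the]
X the => X the the   [X → X the]
X the the => X the the the   [X → X the]
X the the the => X the the the the   [X → X the]
X the the the the => X the the the the the   [X → X the]
X the the the the the => south the the the the the   [X → south]

S => X => X the => X the the => X the the the => X the the the the => X the the the the the => south the the the the the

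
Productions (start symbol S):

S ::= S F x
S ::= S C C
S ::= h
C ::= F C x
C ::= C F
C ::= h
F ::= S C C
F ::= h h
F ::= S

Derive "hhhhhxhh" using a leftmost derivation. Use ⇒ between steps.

S ⇒ SCC   [S ::= S C C]
SCC ⇒ SFxCC   [S ::= S F x]
SFxCC ⇒ SCCFxCC   [S ::= S C C]
SCCFxCC ⇒ hCCFxCC   [S ::= h]
hCCFxCC ⇒ hhCFxCC   [C ::= h]
hhCFxCC ⇒ hhhFxCC   [C ::= h]
hhhFxCC ⇒ hhhhhxCC   [F ::= h h]
hhhhhxCC ⇒ hhhhhxhC   [C ::= h]
hhhhhxhC ⇒ hhhhhxhh   [C ::= h]

S ⇒ SCC ⇒ SFxCC ⇒ SCCFxCC ⇒ hCCFxCC ⇒ hhCFxCC ⇒ hhhFxCC ⇒ hhhhhxCC ⇒ hhhhhxhC ⇒ hhhhhxhh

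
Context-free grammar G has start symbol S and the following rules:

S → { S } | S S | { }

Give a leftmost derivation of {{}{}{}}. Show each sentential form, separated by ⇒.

S⇒{S}⇒{SS}⇒{SSS}⇒{{}SS}⇒{{}{}S}⇒{{}{}{}}

S ⇒ {S}   [S → { S }]
{S} ⇒ {SS}   [S → S S]
{SS} ⇒ {SSS}   [S → S S]
{SSS} ⇒ {{}SS}   [S → { }]
{{}SS} ⇒ {{}{}S}   [S → { }]
{{}{}S} ⇒ {{}{}{}}   [S → { }]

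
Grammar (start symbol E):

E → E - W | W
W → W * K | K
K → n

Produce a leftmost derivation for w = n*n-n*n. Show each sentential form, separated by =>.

E=>E-W=>W-W=>W*K-W=>K*K-W=>n*K-W=>n*n-W=>n*n-W*K=>n*n-K*K=>n*n-n*K=>n*n-n*n

E => E-W   [E → E - W]
E-W => W-W   [E → W]
W-W => W*K-W   [W → W * K]
W*K-W => K*K-W   [W → K]
K*K-W => n*K-W   [K → n]
n*K-W => n*n-W   [K → n]
n*n-W => n*n-W*K   [W → W * K]
n*n-W*K => n*n-K*K   [W → K]
n*n-K*K => n*n-n*K   [K → n]
n*n-n*K => n*n-n*n   [K → n]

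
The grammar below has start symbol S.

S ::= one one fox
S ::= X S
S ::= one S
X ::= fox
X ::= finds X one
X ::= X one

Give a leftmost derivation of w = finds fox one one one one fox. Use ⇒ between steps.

S ⇒ X S   [S ::= X S]
X S ⇒ finds X one S   [X ::= finds X one]
finds X one S ⇒ finds X one one S   [X ::= X one]
finds X one one S ⇒ finds fox one one S   [X ::= fox]
finds fox one one S ⇒ finds fox one one one one fox   [S ::= one one fox]

S ⇒ X S ⇒ finds X one S ⇒ finds X one one S ⇒ finds fox one one S ⇒ finds fox one one one one fox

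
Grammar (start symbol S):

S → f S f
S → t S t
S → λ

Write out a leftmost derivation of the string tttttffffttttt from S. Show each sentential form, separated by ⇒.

S ⇒ tSt ⇒ ttStt ⇒ tttSttt ⇒ ttttStttt ⇒ tttttSttttt ⇒ tttttfSfttttt ⇒ tttttffSffttttt ⇒ tttttffffttttt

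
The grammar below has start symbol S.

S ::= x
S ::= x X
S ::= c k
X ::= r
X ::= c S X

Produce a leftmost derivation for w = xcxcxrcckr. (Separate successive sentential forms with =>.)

S => xX => xcSX => xcxXX => xcxcSXX => xcxcxXX => xcxcxrX => xcxcxrcSX => xcxcxrcckX => xcxcxrcckr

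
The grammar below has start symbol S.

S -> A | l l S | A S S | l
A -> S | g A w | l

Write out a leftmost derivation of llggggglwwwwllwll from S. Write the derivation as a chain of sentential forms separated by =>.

S => llS => llASS => llgAwSS => llgSwSS => llgASSwSS => llggAwSSwSS => llgggAwwSSwSS => llggggAwwwSSwSS => llgggggAwwwwSSwSS => llggggglwwwwSSwSS => llggggglwwwwlSwSS => llggggglwwwwllwSS => llggggglwwwwllwlS => llggggglwwwwllwll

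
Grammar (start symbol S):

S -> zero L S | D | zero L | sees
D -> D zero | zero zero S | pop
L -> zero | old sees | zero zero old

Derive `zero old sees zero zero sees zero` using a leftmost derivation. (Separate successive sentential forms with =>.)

S => zero L S => zero old sees S => zero old sees D => zero old sees D zero => zero old sees zero zero S zero => zero old sees zero zero sees zero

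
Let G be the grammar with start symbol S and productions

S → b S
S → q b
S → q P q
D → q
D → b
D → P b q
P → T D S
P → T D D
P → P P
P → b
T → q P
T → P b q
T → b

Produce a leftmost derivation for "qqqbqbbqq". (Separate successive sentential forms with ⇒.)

S⇒qPq⇒qTDDq⇒qqPDDq⇒qqTDDDDq⇒qqqPDDDDq⇒qqqbDDDDq⇒qqqbqDDDq⇒qqqbqbDDq⇒qqqbqbbDq⇒qqqbqbbqq

S ⇒ qPq   [S → q P q]
qPq ⇒ qTDDq   [P → T D D]
qTDDq ⇒ qqPDDq   [T → q P]
qqPDDq ⇒ qqTDDDDq   [P → T D D]
qqTDDDDq ⇒ qqqPDDDDq   [T → q P]
qqqPDDDDq ⇒ qqqbDDDDq   [P → b]
qqqbDDDDq ⇒ qqqbqDDDq   [D → q]
qqqbqDDDq ⇒ qqqbqbDDq   [D → b]
qqqbqbDDq ⇒ qqqbqbbDq   [D → b]
qqqbqbbDq ⇒ qqqbqbbqq   [D → q]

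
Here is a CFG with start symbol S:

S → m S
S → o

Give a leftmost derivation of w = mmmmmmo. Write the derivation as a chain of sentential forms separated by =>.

S=>mS=>mmS=>mmmS=>mmmmS=>mmmmmS=>mmmmmmS=>mmmmmmo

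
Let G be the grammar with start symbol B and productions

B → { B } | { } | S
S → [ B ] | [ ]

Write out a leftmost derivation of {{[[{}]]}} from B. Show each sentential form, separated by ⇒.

B ⇒ {B} ⇒ {{B}} ⇒ {{S}} ⇒ {{[B]}} ⇒ {{[S]}} ⇒ {{[[B]]}} ⇒ {{[[{}]]}}

B ⇒ {B}   [B → { B }]
{B} ⇒ {{B}}   [B → { B }]
{{B}} ⇒ {{S}}   [B → S]
{{S}} ⇒ {{[B]}}   [S → [ B ]]
{{[B]}} ⇒ {{[S]}}   [B → S]
{{[S]}} ⇒ {{[[B]]}}   [S → [ B ]]
{{[[B]]}} ⇒ {{[[{}]]}}   [B → { }]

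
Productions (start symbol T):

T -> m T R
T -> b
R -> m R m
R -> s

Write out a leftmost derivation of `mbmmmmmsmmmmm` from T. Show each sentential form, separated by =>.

T=>mTR=>mbR=>mbmRm=>mbmmRmm=>mbmmmRmmm=>mbmmmmRmmmm=>mbmmmmmRmmmmm=>mbmmmmmsmmmmm

T => mTR   [T -> m T R]
mTR => mbR   [T -> b]
mbR => mbmRm   [R -> m R m]
mbmRm => mbmmRmm   [R -> m R m]
mbmmRmm => mbmmmRmmm   [R -> m R m]
mbmmmRmmm => mbmmmmRmmmm   [R -> m R m]
mbmmmmRmmmm => mbmmmmmRmmmmm   [R -> m R m]
mbmmmmmRmmmmm => mbmmmmmsmmmmm   [R -> s]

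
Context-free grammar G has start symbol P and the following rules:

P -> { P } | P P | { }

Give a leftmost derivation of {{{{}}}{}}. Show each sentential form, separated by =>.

P=>{P}=>{PP}=>{{P}P}=>{{{P}}P}=>{{{{}}}P}=>{{{{}}}{}}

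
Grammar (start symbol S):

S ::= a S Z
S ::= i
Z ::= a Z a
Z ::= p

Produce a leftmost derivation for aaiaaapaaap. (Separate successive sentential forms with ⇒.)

S ⇒ aSZ   [S ::= a S Z]
aSZ ⇒ aaSZZ   [S ::= a S Z]
aaSZZ ⇒ aaiZZ   [S ::= i]
aaiZZ ⇒ aaiaZaZ   [Z ::= a Z a]
aaiaZaZ ⇒ aaiaaZaaZ   [Z ::= a Z a]
aaiaaZaaZ ⇒ aaiaaaZaaaZ   [Z ::= a Z a]
aaiaaaZaaaZ ⇒ aaiaaapaaaZ   [Z ::= p]
aaiaaapaaaZ ⇒ aaiaaapaaap   [Z ::= p]

S ⇒ aSZ ⇒ aaSZZ ⇒ aaiZZ ⇒ aaiaZaZ ⇒ aaiaaZaaZ ⇒ aaiaaaZaaaZ ⇒ aaiaaapaaaZ ⇒ aaiaaapaaap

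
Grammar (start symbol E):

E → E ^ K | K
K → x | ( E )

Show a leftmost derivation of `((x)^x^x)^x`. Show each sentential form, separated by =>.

E=>E^K=>K^K=>(E)^K=>(E^K)^K=>(E^K^K)^K=>(K^K^K)^K=>((E)^K^K)^K=>((K)^K^K)^K=>((x)^K^K)^K=>((x)^x^K)^K=>((x)^x^x)^K=>((x)^x^x)^x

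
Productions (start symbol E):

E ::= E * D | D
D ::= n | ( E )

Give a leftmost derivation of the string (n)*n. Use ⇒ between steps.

E ⇒ E*D ⇒ D*D ⇒ (E)*D ⇒ (D)*D ⇒ (n)*D ⇒ (n)*n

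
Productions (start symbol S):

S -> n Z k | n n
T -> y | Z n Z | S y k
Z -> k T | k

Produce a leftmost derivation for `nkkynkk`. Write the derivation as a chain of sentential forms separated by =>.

S => nZk => nkTk => nkZnZk => nkkTnZk => nkkynZk => nkkynkk

S => nZk   [S -> n Z k]
nZk => nkTk   [Z -> k T]
nkTk => nkZnZk   [T -> Z n Z]
nkZnZk => nkkTnZk   [Z -> k T]
nkkTnZk => nkkynZk   [T -> y]
nkkynZk => nkkynkk   [Z -> k]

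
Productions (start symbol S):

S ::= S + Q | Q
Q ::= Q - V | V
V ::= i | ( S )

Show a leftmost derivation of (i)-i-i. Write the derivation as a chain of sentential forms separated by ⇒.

S ⇒ Q   [S ::= Q]
Q ⇒ Q-V   [Q ::= Q - V]
Q-V ⇒ Q-V-V   [Q ::= Q - V]
Q-V-V ⇒ V-V-V   [Q ::= V]
V-V-V ⇒ (S)-V-V   [V ::= ( S )]
(S)-V-V ⇒ (Q)-V-V   [S ::= Q]
(Q)-V-V ⇒ (V)-V-V   [Q ::= V]
(V)-V-V ⇒ (i)-V-V   [V ::= i]
(i)-V-V ⇒ (i)-i-V   [V ::= i]
(i)-i-V ⇒ (i)-i-i   [V ::= i]

S ⇒ Q ⇒ Q-V ⇒ Q-V-V ⇒ V-V-V ⇒ (S)-V-V ⇒ (Q)-V-V ⇒ (V)-V-V ⇒ (i)-V-V ⇒ (i)-i-V ⇒ (i)-i-i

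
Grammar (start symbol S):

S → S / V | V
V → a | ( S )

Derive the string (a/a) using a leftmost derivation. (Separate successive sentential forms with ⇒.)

S⇒V⇒(S)⇒(S/V)⇒(V/V)⇒(a/V)⇒(a/a)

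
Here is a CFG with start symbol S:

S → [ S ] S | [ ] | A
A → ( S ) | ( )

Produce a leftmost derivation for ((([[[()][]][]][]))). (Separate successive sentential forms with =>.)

S=>A=>(S)=>(A)=>((S))=>((A))=>(((S)))=>((([S]S)))=>((([[S]S]S)))=>((([[[S]S]S]S)))=>((([[[A]S]S]S)))=>((([[[()]S]S]S)))=>((([[[()][]]S]S)))=>((([[[()][]][]]S)))=>((([[[()][]][]][])))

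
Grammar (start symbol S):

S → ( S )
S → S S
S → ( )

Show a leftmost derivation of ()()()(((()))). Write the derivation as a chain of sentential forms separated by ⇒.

S ⇒ SS ⇒ SSS ⇒ ()SS ⇒ ()SSS ⇒ ()()SS ⇒ ()()()S ⇒ ()()()(S) ⇒ ()()()((S)) ⇒ ()()()(((S))) ⇒ ()()()(((())))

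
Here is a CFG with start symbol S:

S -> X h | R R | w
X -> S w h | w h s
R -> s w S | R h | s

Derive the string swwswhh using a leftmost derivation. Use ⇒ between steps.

S ⇒ Xh ⇒ Swhh ⇒ RRwhh ⇒ swSRwhh ⇒ swwRwhh ⇒ swwswhh

S ⇒ Xh   [S -> X h]
Xh ⇒ Swhh   [X -> S w h]
Swhh ⇒ RRwhh   [S -> R R]
RRwhh ⇒ swSRwhh   [R -> s w S]
swSRwhh ⇒ swwRwhh   [S -> w]
swwRwhh ⇒ swwswhh   [R -> s]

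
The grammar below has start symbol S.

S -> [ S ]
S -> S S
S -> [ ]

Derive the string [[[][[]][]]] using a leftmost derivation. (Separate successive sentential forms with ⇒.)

S ⇒ [S] ⇒ [[S]] ⇒ [[SS]] ⇒ [[[]S]] ⇒ [[[]SS]] ⇒ [[[][S]S]] ⇒ [[[][[]]S]] ⇒ [[[][[]][]]]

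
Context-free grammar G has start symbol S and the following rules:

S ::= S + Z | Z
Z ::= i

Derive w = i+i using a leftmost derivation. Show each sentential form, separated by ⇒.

S ⇒ S+Z   [S ::= S + Z]
S+Z ⇒ Z+Z   [S ::= Z]
Z+Z ⇒ i+Z   [Z ::= i]
i+Z ⇒ i+i   [Z ::= i]

S⇒S+Z⇒Z+Z⇒i+Z⇒i+i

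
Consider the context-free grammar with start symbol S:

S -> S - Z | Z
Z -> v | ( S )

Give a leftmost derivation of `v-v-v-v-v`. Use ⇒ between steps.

S ⇒ S-Z ⇒ S-Z-Z ⇒ S-Z-Z-Z ⇒ S-Z-Z-Z-Z ⇒ Z-Z-Z-Z-Z ⇒ v-Z-Z-Z-Z ⇒ v-v-Z-Z-Z ⇒ v-v-v-Z-Z ⇒ v-v-v-v-Z ⇒ v-v-v-v-v

S ⇒ S-Z   [S -> S - Z]
S-Z ⇒ S-Z-Z   [S -> S - Z]
S-Z-Z ⇒ S-Z-Z-Z   [S -> S - Z]
S-Z-Z-Z ⇒ S-Z-Z-Z-Z   [S -> S - Z]
S-Z-Z-Z-Z ⇒ Z-Z-Z-Z-Z   [S -> Z]
Z-Z-Z-Z-Z ⇒ v-Z-Z-Z-Z   [Z -> v]
v-Z-Z-Z-Z ⇒ v-v-Z-Z-Z   [Z -> v]
v-v-Z-Z-Z ⇒ v-v-v-Z-Z   [Z -> v]
v-v-v-Z-Z ⇒ v-v-v-v-Z   [Z -> v]
v-v-v-v-Z ⇒ v-v-v-v-v   [Z -> v]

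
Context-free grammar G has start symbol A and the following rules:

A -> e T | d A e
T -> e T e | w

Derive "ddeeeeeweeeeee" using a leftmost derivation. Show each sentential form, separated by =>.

A=>dAe=>ddAee=>ddeTee=>ddeeTeee=>ddeeeTeeee=>ddeeeeTeeeee=>ddeeeeeTeeeeee=>ddeeeeeweeeeee

A => dAe   [A -> d A e]
dAe => ddAee   [A -> d A e]
ddAee => ddeTee   [A -> e T]
ddeTee => ddeeTeee   [T -> e T e]
ddeeTeee => ddeeeTeeee   [T -> e T e]
ddeeeTeeee => ddeeeeTeeeee   [T -> e T e]
ddeeeeTeeeee => ddeeeeeTeeeeee   [T -> e T e]
ddeeeeeTeeeeee => ddeeeeeweeeeee   [T -> w]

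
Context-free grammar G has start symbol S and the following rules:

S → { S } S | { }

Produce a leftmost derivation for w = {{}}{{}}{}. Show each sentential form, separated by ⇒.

S ⇒ {S}S   [S → { S } S]
{S}S ⇒ {{}}S   [S → { }]
{{}}S ⇒ {{}}{S}S   [S → { S } S]
{{}}{S}S ⇒ {{}}{{}}S   [S → { }]
{{}}{{}}S ⇒ {{}}{{}}{}   [S → { }]

S⇒{S}S⇒{{}}S⇒{{}}{S}S⇒{{}}{{}}S⇒{{}}{{}}{}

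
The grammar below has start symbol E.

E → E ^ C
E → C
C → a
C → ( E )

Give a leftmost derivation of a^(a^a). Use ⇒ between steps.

E⇒E^C⇒C^C⇒a^C⇒a^(E)⇒a^(E^C)⇒a^(C^C)⇒a^(a^C)⇒a^(a^a)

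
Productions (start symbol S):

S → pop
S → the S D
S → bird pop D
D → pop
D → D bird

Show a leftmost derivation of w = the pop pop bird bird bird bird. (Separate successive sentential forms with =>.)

S => the S D => the pop D => the pop D bird => the pop D bird bird => the pop D bird bird bird => the pop D bird bird bird bird => the pop pop bird bird bird bird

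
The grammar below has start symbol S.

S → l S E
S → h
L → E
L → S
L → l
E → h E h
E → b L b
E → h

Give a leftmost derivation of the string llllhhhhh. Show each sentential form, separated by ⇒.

S⇒lSE⇒llSEE⇒lllSEEE⇒llllSEEEE⇒llllhEEEE⇒llllhhEEE⇒llllhhhEE⇒llllhhhhE⇒llllhhhhh

S ⇒ lSE   [S → l S E]
lSE ⇒ llSEE   [S → l S E]
llSEE ⇒ lllSEEE   [S → l S E]
lllSEEE ⇒ llllSEEEE   [S → l S E]
llllSEEEE ⇒ llllhEEEE   [S → h]
llllhEEEE ⇒ llllhhEEE   [E → h]
llllhhEEE ⇒ llllhhhEE   [E → h]
llllhhhEE ⇒ llllhhhhE   [E → h]
llllhhhhE ⇒ llllhhhhh   [E → h]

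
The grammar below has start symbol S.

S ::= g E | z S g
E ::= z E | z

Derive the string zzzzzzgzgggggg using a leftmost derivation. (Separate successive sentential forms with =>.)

S => zSg => zzSgg => zzzSggg => zzzzSgggg => zzzzzSggggg => zzzzzzSgggggg => zzzzzzgEgggggg => zzzzzzgzgggggg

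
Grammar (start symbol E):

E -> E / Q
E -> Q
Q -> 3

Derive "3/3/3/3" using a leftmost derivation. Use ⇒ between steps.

E⇒E/Q⇒E/Q/Q⇒E/Q/Q/Q⇒Q/Q/Q/Q⇒3/Q/Q/Q⇒3/3/Q/Q⇒3/3/3/Q⇒3/3/3/3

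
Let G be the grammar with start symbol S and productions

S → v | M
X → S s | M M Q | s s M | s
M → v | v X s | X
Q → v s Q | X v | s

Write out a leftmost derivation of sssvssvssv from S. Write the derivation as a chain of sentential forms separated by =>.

S => M   [S → M]
M => X   [M → X]
X => ssM   [X → s s M]
ssM => ssX   [M → X]
ssX => ssMMQ   [X → M M Q]
ssMMQ => ssXMQ   [M → X]
ssXMQ => sssMQ   [X → s]
sssMQ => sssvQ   [M → v]
sssvQ => sssvXv   [Q → X v]
sssvXv => sssvssMv   [X → s s M]
sssvssMv => sssvssvXsv   [M → v X s]
sssvssvXsv => sssvssvssv   [X → s]

S => M => X => ssM => ssX => ssMMQ => ssXMQ => sssMQ => sssvQ => sssvXv => sssvssMv => sssvssvXsv => sssvssvssv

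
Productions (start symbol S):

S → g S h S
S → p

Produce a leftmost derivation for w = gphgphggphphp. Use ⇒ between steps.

S ⇒ gShS   [S → g S h S]
gShS ⇒ gphS   [S → p]
gphS ⇒ gphgShS   [S → g S h S]
gphgShS ⇒ gphgphS   [S → p]
gphgphS ⇒ gphgphgShS   [S → g S h S]
gphgphgShS ⇒ gphgphggShShS   [S → g S h S]
gphgphggShShS ⇒ gphgphggphShS   [S → p]
gphgphggphShS ⇒ gphgphggphphS   [S → p]
gphgphggphphS ⇒ gphgphggphphp   [S → p]

S ⇒ gShS ⇒ gphS ⇒ gphgShS ⇒ gphgphS ⇒ gphgphgShS ⇒ gphgphggShShS ⇒ gphgphggphShS ⇒ gphgphggphphS ⇒ gphgphggphphp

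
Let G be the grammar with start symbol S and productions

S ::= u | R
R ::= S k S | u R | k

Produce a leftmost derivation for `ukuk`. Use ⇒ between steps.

S ⇒ R ⇒ SkS ⇒ ukS ⇒ ukR ⇒ ukuR ⇒ ukuk

S ⇒ R   [S ::= R]
R ⇒ SkS   [R ::= S k S]
SkS ⇒ ukS   [S ::= u]
ukS ⇒ ukR   [S ::= R]
ukR ⇒ ukuR   [R ::= u R]
ukuR ⇒ ukuk   [R ::= k]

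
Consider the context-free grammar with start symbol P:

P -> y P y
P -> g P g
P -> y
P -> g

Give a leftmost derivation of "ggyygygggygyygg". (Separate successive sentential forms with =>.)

P => gPg   [P -> g P g]
gPg => ggPgg   [P -> g P g]
ggPgg => ggyPygg   [P -> y P y]
ggyPygg => ggyyPyygg   [P -> y P y]
ggyyPyygg => ggyygPgyygg   [P -> g P g]
ggyygPgyygg => ggyygyPygyygg   [P -> y P y]
ggyygyPygyygg => ggyygygPgygyygg   [P -> g P g]
ggyygygPgygyygg => ggyygygggygyygg   [P -> g]

P=>gPg=>ggPgg=>ggyPygg=>ggyyPyygg=>ggyygPgyygg=>ggyygyPygyygg=>ggyygygPgygyygg=>ggyygygggygyygg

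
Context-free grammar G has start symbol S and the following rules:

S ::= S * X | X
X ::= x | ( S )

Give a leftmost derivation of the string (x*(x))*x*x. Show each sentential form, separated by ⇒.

S ⇒ S*X   [S ::= S * X]
S*X ⇒ S*X*X   [S ::= S * X]
S*X*X ⇒ X*X*X   [S ::= X]
X*X*X ⇒ (S)*X*X   [X ::= ( S )]
(S)*X*X ⇒ (S*X)*X*X   [S ::= S * X]
(S*X)*X*X ⇒ (X*X)*X*X   [S ::= X]
(X*X)*X*X ⇒ (x*X)*X*X   [X ::= x]
(x*X)*X*X ⇒ (x*(S))*X*X   [X ::= ( S )]
(x*(S))*X*X ⇒ (x*(X))*X*X   [S ::= X]
(x*(X))*X*X ⇒ (x*(x))*X*X   [X ::= x]
(x*(x))*X*X ⇒ (x*(x))*x*X   [X ::= x]
(x*(x))*x*X ⇒ (x*(x))*x*x   [X ::= x]

S ⇒ S*X ⇒ S*X*X ⇒ X*X*X ⇒ (S)*X*X ⇒ (S*X)*X*X ⇒ (X*X)*X*X ⇒ (x*X)*X*X ⇒ (x*(S))*X*X ⇒ (x*(X))*X*X ⇒ (x*(x))*X*X ⇒ (x*(x))*x*X ⇒ (x*(x))*x*x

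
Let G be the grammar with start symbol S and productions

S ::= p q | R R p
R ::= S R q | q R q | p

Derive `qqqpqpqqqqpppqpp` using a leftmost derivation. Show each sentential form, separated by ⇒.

S ⇒ RRp   [S ::= R R p]
RRp ⇒ SRqRp   [R ::= S R q]
SRqRp ⇒ RRpRqRp   [S ::= R R p]
RRpRqRp ⇒ qRqRpRqRp   [R ::= q R q]
qRqRpRqRp ⇒ qqRqqRpRqRp   [R ::= q R q]
qqRqqRpRqRp ⇒ qqqRqqqRpRqRp   [R ::= q R q]
qqqRqqqRpRqRp ⇒ qqqSRqqqqRpRqRp   [R ::= S R q]
qqqSRqqqqRpRqRp ⇒ qqqpqRqqqqRpRqRp   [S ::= p q]
qqqpqRqqqqRpRqRp ⇒ qqqpqpqqqqRpRqRp   [R ::= p]
qqqpqpqqqqRpRqRp ⇒ qqqpqpqqqqppRqRp   [R ::= p]
qqqpqpqqqqppRqRp ⇒ qqqpqpqqqqpppqRp   [R ::= p]
qqqpqpqqqqpppqRp ⇒ qqqpqpqqqqpppqpp   [R ::= p]

S ⇒ RRp ⇒ SRqRp ⇒ RRpRqRp ⇒ qRqRpRqRp ⇒ qqRqqRpRqRp ⇒ qqqRqqqRpRqRp ⇒ qqqSRqqqqRpRqRp ⇒ qqqpqRqqqqRpRqRp ⇒ qqqpqpqqqqRpRqRp ⇒ qqqpqpqqqqppRqRp ⇒ qqqpqpqqqqpppqRp ⇒ qqqpqpqqqqpppqpp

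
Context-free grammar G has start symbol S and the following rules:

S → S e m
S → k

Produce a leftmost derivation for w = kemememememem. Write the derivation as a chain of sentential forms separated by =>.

S=>Sem=>Semem=>Sememem=>Semememem=>Sememememem=>Semememememem=>kemememememem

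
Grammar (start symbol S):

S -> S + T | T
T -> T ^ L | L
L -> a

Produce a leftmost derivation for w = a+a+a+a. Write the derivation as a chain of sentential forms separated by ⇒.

S ⇒ S+T   [S -> S + T]
S+T ⇒ S+T+T   [S -> S + T]
S+T+T ⇒ S+T+T+T   [S -> S + T]
S+T+T+T ⇒ T+T+T+T   [S -> T]
T+T+T+T ⇒ L+T+T+T   [T -> L]
L+T+T+T ⇒ a+T+T+T   [L -> a]
a+T+T+T ⇒ a+L+T+T   [T -> L]
a+L+T+T ⇒ a+a+T+T   [L -> a]
a+a+T+T ⇒ a+a+L+T   [T -> L]
a+a+L+T ⇒ a+a+a+T   [L -> a]
a+a+a+T ⇒ a+a+a+L   [T -> L]
a+a+a+L ⇒ a+a+a+a   [L -> a]

S ⇒ S+T ⇒ S+T+T ⇒ S+T+T+T ⇒ T+T+T+T ⇒ L+T+T+T ⇒ a+T+T+T ⇒ a+L+T+T ⇒ a+a+T+T ⇒ a+a+L+T ⇒ a+a+a+T ⇒ a+a+a+L ⇒ a+a+a+a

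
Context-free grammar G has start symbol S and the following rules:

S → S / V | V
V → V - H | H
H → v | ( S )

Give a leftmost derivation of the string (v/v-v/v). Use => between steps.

S => V   [S → V]
V => H   [V → H]
H => (S)   [H → ( S )]
(S) => (S/V)   [S → S / V]
(S/V) => (S/V/V)   [S → S / V]
(S/V/V) => (V/V/V)   [S → V]
(V/V/V) => (H/V/V)   [V → H]
(H/V/V) => (v/V/V)   [H → v]
(v/V/V) => (v/V-H/V)   [V → V - H]
(v/V-H/V) => (v/H-H/V)   [V → H]
(v/H-H/V) => (v/v-H/V)   [H → v]
(v/v-H/V) => (v/v-v/V)   [H → v]
(v/v-v/V) => (v/v-v/H)   [V → H]
(v/v-v/H) => (v/v-v/v)   [H → v]

S => V => H => (S) => (S/V) => (S/V/V) => (V/V/V) => (H/V/V) => (v/V/V) => (v/V-H/V) => (v/H-H/V) => (v/v-H/V) => (v/v-v/V) => (v/v-v/H) => (v/v-v/v)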